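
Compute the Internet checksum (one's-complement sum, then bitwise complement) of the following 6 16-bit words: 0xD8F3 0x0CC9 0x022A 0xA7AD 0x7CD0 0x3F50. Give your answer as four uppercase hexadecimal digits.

B44A

One's-complement addition (fold any carry out of bit 15 back into bit 0):
  0xD8F3 + 0x0CC9 = 0x0E5BC
  0xE5BC + 0x022A = 0x0E7E6
  0xE7E6 + 0xA7AD = 0x18F93 → wrap carry → 0x8F94
  0x8F94 + 0x7CD0 = 0x10C64 → wrap carry → 0x0C65
  0x0C65 + 0x3F50 = 0x04BB5
One's-complement sum = 0x4BB5.
Checksum = ~0x4BB5 & 0xFFFF = 0xB44A.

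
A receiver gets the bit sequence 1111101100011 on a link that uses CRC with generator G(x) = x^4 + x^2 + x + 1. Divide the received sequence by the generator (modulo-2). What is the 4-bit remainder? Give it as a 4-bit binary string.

0001

Modulo-2 division of 1111101100011 by 10111:
  pos 0: 11111 XOR 10111 = 01000
  pos 1: 10000 XOR 10111 = 00111
  pos 3: 11111 XOR 10111 = 01000
  pos 4: 10000 XOR 10111 = 00111
  pos 6: 11100 XOR 10111 = 01011
  pos 7: 10111 XOR 10111 = 00000
Remainder = 0001 (nonzero — an error is detected).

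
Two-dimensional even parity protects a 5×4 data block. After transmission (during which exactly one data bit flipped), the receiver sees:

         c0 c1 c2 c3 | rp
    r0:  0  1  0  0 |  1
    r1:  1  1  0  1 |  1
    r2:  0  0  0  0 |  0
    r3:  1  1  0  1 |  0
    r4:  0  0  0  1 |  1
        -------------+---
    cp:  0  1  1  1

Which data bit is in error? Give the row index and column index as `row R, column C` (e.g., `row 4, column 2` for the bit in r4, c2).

Recompute each row's even parity and compare to rp:
  r0: data parity 1, sent rp 1 → ok
  r1: data parity 1, sent rp 1 → ok
  r2: data parity 0, sent rp 0 → ok
  r3: data parity 1, sent rp 0 → mismatch
  r4: data parity 1, sent rp 1 → ok
Recompute each column's even parity and compare to cp:
  c0: data parity 0, sent cp 0 → ok
  c1: data parity 1, sent cp 1 → ok
  c2: data parity 0, sent cp 1 → mismatch
  c3: data parity 1, sent cp 1 → ok
Exactly one row (r3) and one column (c2) fail → the flipped bit is at their intersection.

row 3, column 2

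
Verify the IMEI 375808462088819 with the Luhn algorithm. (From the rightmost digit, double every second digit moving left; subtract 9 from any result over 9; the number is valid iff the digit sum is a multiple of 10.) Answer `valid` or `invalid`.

valid

From the right, keep odd positions and double even positions (subtract 9 from any doubled value over 9):
  doubled (positions 2,4,...): 2 7 0 3 7 7 5 → sum 31
  kept (positions 1,3,...): 9 8 8 2 4 0 5 3 → sum 39
Total = 70.
70 mod 10 = 0, so the number is valid.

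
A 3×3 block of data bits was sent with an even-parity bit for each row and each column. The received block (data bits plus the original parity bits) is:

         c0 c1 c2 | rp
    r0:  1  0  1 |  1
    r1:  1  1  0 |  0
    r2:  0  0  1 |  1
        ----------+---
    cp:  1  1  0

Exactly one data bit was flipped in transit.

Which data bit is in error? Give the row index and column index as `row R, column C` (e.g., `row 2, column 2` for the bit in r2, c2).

row 0, column 0

Recompute each row's even parity and compare to rp:
  r0: data parity 0, sent rp 1 → mismatch
  r1: data parity 0, sent rp 0 → ok
  r2: data parity 1, sent rp 1 → ok
Recompute each column's even parity and compare to cp:
  c0: data parity 0, sent cp 1 → mismatch
  c1: data parity 1, sent cp 1 → ok
  c2: data parity 0, sent cp 0 → ok
Exactly one row (r0) and one column (c0) fail → the flipped bit is at their intersection.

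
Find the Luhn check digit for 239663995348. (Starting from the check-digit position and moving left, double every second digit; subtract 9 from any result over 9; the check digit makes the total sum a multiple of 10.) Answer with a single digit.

8

Partial digits right→left: 8 4 3 5 9 9 3 6 6 9 3 2
Double every second digit counting from the check-digit position (so the 1st, 3rd, 5th, ... of the partial from the right).
  doubled (with −9 where >9): 7 6 9 6 3 6 → sum 37
  kept as-is: 4 5 9 6 9 2 → sum 35
Total = 37 + 35 = 72.
Check digit = (10 − (72 mod 10)) mod 10 = 8.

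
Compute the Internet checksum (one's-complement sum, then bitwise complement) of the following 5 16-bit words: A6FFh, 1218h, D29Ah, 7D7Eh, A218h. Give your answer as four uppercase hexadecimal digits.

54B6

One's-complement addition (fold any carry out of bit 15 back into bit 0):
  0xA6FF + 0x1218 = 0x0B917
  0xB917 + 0xD29A = 0x18BB1 → wrap carry → 0x8BB2
  0x8BB2 + 0x7D7E = 0x10930 → wrap carry → 0x0931
  0x0931 + 0xA218 = 0x0AB49
One's-complement sum = 0xAB49.
Checksum = ~0xAB49 & 0xFFFF = 0x54B6.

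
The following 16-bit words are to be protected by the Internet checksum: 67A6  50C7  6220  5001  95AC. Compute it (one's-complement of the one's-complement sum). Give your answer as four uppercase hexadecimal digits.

FFC3

One's-complement addition (fold any carry out of bit 15 back into bit 0):
  0x67A6 + 0x50C7 = 0x0B86D
  0xB86D + 0x6220 = 0x11A8D → wrap carry → 0x1A8E
  0x1A8E + 0x5001 = 0x06A8F
  0x6A8F + 0x95AC = 0x1003B → wrap carry → 0x003C
One's-complement sum = 0x003C.
Checksum = ~0x003C & 0xFFFF = 0xFFC3.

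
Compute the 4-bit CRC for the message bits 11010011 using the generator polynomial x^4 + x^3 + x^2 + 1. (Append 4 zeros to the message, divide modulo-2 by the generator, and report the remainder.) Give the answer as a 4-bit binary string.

1101

Append 4 zeros: 110100110000. Divide by 11101 (XOR where the leading bit is 1):
  pos 0: 11010 XOR 11101 = 00111
  pos 2: 11101 XOR 11101 = 00000
  pos 7: 10000 XOR 11101 = 01101
Remainder (last 4 bits) = 1101. This is the CRC / FCS.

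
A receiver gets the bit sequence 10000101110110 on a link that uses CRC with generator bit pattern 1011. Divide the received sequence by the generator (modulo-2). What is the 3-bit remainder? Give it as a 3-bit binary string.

101

Modulo-2 division of 10000101110110 by 1011:
  pos 0: 1000 XOR 1011 = 0011
  pos 2: 1101 XOR 1011 = 0110
  pos 3: 1100 XOR 1011 = 0111
  pos 4: 1111 XOR 1011 = 0100
  pos 5: 1001 XOR 1011 = 0010
  pos 7: 1010 XOR 1011 = 0001
  pos 10: 1110 XOR 1011 = 0101
Remainder = 101 (nonzero — an error is detected).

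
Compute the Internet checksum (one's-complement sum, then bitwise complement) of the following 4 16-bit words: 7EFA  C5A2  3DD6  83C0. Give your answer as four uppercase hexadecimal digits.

F9CB

One's-complement addition (fold any carry out of bit 15 back into bit 0):
  0x7EFA + 0xC5A2 = 0x1449C → wrap carry → 0x449D
  0x449D + 0x3DD6 = 0x08273
  0x8273 + 0x83C0 = 0x10633 → wrap carry → 0x0634
One's-complement sum = 0x0634.
Checksum = ~0x0634 & 0xFFFF = 0xF9CB.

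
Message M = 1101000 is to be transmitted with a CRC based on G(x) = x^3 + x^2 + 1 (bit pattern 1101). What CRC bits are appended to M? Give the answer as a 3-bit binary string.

000

Append 3 zeros: 1101000000. Divide by 1101 (XOR where the leading bit is 1):
  pos 0: 1101 XOR 1101 = 0000
Remainder (last 3 bits) = 000. This is the CRC / FCS.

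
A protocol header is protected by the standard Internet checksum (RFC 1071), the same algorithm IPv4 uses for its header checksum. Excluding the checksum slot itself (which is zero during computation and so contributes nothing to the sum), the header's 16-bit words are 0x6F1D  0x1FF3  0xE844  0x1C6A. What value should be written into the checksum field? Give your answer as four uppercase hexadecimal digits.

6C40

One's-complement addition (fold any carry out of bit 15 back into bit 0):
  0x6F1D + 0x1FF3 = 0x08F10
  0x8F10 + 0xE844 = 0x17754 → wrap carry → 0x7755
  0x7755 + 0x1C6A = 0x093BF
One's-complement sum = 0x93BF.
Checksum = ~0x93BF & 0xFFFF = 0x6C40.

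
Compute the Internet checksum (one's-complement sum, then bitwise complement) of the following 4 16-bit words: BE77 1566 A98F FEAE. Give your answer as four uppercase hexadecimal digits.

83E3

One's-complement addition (fold any carry out of bit 15 back into bit 0):
  0xBE77 + 0x1566 = 0x0D3DD
  0xD3DD + 0xA98F = 0x17D6C → wrap carry → 0x7D6D
  0x7D6D + 0xFEAE = 0x17C1B → wrap carry → 0x7C1C
One's-complement sum = 0x7C1C.
Checksum = ~0x7C1C & 0xFFFF = 0x83E3.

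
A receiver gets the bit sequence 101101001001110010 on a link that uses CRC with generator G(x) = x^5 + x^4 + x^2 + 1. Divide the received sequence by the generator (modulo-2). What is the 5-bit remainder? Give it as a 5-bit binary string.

00010

Modulo-2 division of 101101001001110010 by 110101:
  pos 0: 101101 XOR 110101 = 011000
  pos 1: 110000 XOR 110101 = 000101
  pos 4: 101010 XOR 110101 = 011111
  pos 5: 111110 XOR 110101 = 001011
  pos 7: 101111 XOR 110101 = 011010
  pos 8: 110101 XOR 110101 = 000000
Remainder = 00010 (nonzero — an error is detected).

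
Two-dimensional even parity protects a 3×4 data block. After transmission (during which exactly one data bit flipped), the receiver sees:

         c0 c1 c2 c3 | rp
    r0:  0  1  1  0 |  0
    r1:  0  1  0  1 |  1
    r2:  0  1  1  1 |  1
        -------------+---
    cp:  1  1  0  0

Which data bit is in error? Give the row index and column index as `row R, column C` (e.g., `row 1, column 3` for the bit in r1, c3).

Recompute each row's even parity and compare to rp:
  r0: data parity 0, sent rp 0 → ok
  r1: data parity 0, sent rp 1 → mismatch
  r2: data parity 1, sent rp 1 → ok
Recompute each column's even parity and compare to cp:
  c0: data parity 0, sent cp 1 → mismatch
  c1: data parity 1, sent cp 1 → ok
  c2: data parity 0, sent cp 0 → ok
  c3: data parity 0, sent cp 0 → ok
Exactly one row (r1) and one column (c0) fail → the flipped bit is at their intersection.

row 1, column 0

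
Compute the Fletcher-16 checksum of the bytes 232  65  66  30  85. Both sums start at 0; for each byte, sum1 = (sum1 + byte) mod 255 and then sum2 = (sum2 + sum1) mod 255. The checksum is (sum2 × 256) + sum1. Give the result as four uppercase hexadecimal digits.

Running sums (mod 255):
  after byte 0 (232): sum1=232, sum2=232
  after byte 1 (65): sum1=42, sum2=19
  after byte 2 (66): sum1=108, sum2=127
  after byte 3 (30): sum1=138, sum2=10
  after byte 4 (85): sum1=223, sum2=233
Checksum = sum2·256 + sum1 = 233·256 + 223 = 59871 = 0xE9DF.

E9DF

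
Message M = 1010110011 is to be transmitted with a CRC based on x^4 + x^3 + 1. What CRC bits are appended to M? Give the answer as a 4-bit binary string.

Append 4 zeros: 10101100110000. Divide by 11001 (XOR where the leading bit is 1):
  pos 0: 10101 XOR 11001 = 01100
  pos 1: 11001 XOR 11001 = 00000
  pos 8: 11000 XOR 11001 = 00001
Remainder (last 4 bits) = 0010. This is the CRC / FCS.

0010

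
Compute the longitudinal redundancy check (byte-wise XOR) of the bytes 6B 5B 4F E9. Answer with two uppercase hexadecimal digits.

96

XOR the bytes together:
  start with 0x6B
  0x6B ⊕ 0x5B = 0x30
  0x30 ⊕ 0x4F = 0x7F
  0x7F ⊕ 0xE9 = 0x96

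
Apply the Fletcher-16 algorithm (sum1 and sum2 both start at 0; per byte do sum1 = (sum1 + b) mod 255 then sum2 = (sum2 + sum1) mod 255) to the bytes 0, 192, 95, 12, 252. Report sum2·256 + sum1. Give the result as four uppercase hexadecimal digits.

Running sums (mod 255):
  after byte 0 (0): sum1=0, sum2=0
  after byte 1 (192): sum1=192, sum2=192
  after byte 2 (95): sum1=32, sum2=224
  after byte 3 (12): sum1=44, sum2=13
  after byte 4 (252): sum1=41, sum2=54
Checksum = sum2·256 + sum1 = 54·256 + 41 = 13865 = 0x3629.

3629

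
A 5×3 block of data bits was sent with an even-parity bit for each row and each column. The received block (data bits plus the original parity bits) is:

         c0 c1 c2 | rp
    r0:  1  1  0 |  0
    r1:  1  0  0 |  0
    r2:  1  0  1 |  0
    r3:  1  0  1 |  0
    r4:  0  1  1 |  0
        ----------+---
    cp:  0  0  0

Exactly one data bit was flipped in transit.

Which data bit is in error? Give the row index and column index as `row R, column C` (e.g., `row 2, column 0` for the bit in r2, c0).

Recompute each row's even parity and compare to rp:
  r0: data parity 0, sent rp 0 → ok
  r1: data parity 1, sent rp 0 → mismatch
  r2: data parity 0, sent rp 0 → ok
  r3: data parity 0, sent rp 0 → ok
  r4: data parity 0, sent rp 0 → ok
Recompute each column's even parity and compare to cp:
  c0: data parity 0, sent cp 0 → ok
  c1: data parity 0, sent cp 0 → ok
  c2: data parity 1, sent cp 0 → mismatch
Exactly one row (r1) and one column (c2) fail → the flipped bit is at their intersection.

row 1, column 2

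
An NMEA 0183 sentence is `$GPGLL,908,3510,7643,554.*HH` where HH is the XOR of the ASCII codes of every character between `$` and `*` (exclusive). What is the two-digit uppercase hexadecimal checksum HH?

XOR the ASCII codes of the payload characters:
  'G' = 0x47 → acc = 0x47
  'P' = 0x50 → acc = 0x17
  'G' = 0x47 → acc = 0x50
  'L' = 0x4C → acc = 0x1C
  'L' = 0x4C → acc = 0x50
  ',' = 0x2C → acc = 0x7C
  '9' = 0x39 → acc = 0x45
  '0' = 0x30 → acc = 0x75
  '8' = 0x38 → acc = 0x4D
  ',' = 0x2C → acc = 0x61
  '3' = 0x33 → acc = 0x52
  '5' = 0x35 → acc = 0x67
  '1' = 0x31 → acc = 0x56
  '0' = 0x30 → acc = 0x66
  ',' = 0x2C → acc = 0x4A
  '7' = 0x37 → acc = 0x7D
  '6' = 0x36 → acc = 0x4B
  '4' = 0x34 → acc = 0x7F
  '3' = 0x33 → acc = 0x4C
  ',' = 0x2C → acc = 0x60
  '5' = 0x35 → acc = 0x55
  '5' = 0x35 → acc = 0x60
  '4' = 0x34 → acc = 0x54
  '.' = 0x2E → acc = 0x7A
Checksum = 0x7A.

7A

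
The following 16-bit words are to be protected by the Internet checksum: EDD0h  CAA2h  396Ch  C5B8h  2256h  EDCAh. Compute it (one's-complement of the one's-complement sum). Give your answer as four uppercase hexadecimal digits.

3846

One's-complement addition (fold any carry out of bit 15 back into bit 0):
  0xEDD0 + 0xCAA2 = 0x1B872 → wrap carry → 0xB873
  0xB873 + 0x396C = 0x0F1DF
  0xF1DF + 0xC5B8 = 0x1B797 → wrap carry → 0xB798
  0xB798 + 0x2256 = 0x0D9EE
  0xD9EE + 0xEDCA = 0x1C7B8 → wrap carry → 0xC7B9
One's-complement sum = 0xC7B9.
Checksum = ~0xC7B9 & 0xFFFF = 0x3846.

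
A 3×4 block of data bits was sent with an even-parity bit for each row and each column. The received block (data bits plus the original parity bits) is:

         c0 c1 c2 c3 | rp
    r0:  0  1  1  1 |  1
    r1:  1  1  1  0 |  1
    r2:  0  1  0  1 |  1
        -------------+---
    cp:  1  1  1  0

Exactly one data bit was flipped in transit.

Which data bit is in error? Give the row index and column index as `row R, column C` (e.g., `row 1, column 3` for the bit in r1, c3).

Recompute each row's even parity and compare to rp:
  r0: data parity 1, sent rp 1 → ok
  r1: data parity 1, sent rp 1 → ok
  r2: data parity 0, sent rp 1 → mismatch
Recompute each column's even parity and compare to cp:
  c0: data parity 1, sent cp 1 → ok
  c1: data parity 1, sent cp 1 → ok
  c2: data parity 0, sent cp 1 → mismatch
  c3: data parity 0, sent cp 0 → ok
Exactly one row (r2) and one column (c2) fail → the flipped bit is at their intersection.

row 2, column 2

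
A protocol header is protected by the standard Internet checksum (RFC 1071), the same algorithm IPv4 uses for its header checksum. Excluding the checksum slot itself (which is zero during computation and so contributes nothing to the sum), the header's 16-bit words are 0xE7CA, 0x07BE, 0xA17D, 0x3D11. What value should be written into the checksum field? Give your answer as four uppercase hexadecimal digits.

One's-complement addition (fold any carry out of bit 15 back into bit 0):
  0xE7CA + 0x07BE = 0x0EF88
  0xEF88 + 0xA17D = 0x19105 → wrap carry → 0x9106
  0x9106 + 0x3D11 = 0x0CE17
One's-complement sum = 0xCE17.
Checksum = ~0xCE17 & 0xFFFF = 0x31E8.

31E8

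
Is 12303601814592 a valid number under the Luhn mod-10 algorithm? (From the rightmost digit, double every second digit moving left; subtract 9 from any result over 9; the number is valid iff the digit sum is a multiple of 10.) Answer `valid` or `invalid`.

invalid

From the right, keep odd positions and double even positions (subtract 9 from any doubled value over 9):
  doubled (positions 2,4,...): 9 8 7 0 6 6 2 → sum 38
  kept (positions 1,3,...): 2 5 1 1 6 0 2 → sum 17
Total = 55.
55 mod 10 = 5, so the number is invalid.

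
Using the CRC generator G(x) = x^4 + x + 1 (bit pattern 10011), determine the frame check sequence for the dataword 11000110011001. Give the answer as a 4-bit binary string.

1010

Append 4 zeros: 110001100110010000. Divide by 10011 (XOR where the leading bit is 1):
  pos 0: 11000 XOR 10011 = 01011
  pos 1: 10111 XOR 10011 = 00100
  pos 3: 10010 XOR 10011 = 00001
  pos 7: 10110 XOR 10011 = 00101
  pos 9: 10101 XOR 10011 = 00110
  pos 11: 11000 XOR 10011 = 01011
  pos 12: 10110 XOR 10011 = 00101
Remainder (last 4 bits) = 1010. This is the CRC / FCS.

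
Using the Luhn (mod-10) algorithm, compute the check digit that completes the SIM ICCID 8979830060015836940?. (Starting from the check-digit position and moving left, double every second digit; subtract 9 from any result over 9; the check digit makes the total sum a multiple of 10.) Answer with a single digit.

2

Partial digits right→left: 0 4 9 6 3 8 5 1 0 0 6 0 0 3 8 9 7 9 8
Double every second digit counting from the check-digit position (so the 1st, 3rd, 5th, ... of the partial from the right).
  doubled (with −9 where >9): 0 9 6 1 0 3 0 7 5 7 → sum 38
  kept as-is: 4 6 8 1 0 0 3 9 9 → sum 40
Total = 38 + 40 = 78.
Check digit = (10 − (78 mod 10)) mod 10 = 2.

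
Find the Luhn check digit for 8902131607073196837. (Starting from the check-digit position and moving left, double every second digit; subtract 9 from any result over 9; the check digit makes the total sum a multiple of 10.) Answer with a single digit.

Partial digits right→left: 7 3 8 6 9 1 3 7 0 7 0 6 1 3 1 2 0 9 8
Double every second digit counting from the check-digit position (so the 1st, 3rd, 5th, ... of the partial from the right).
  doubled (with −9 where >9): 5 7 9 6 0 0 2 2 0 7 → sum 38
  kept as-is: 3 6 1 7 7 6 3 2 9 → sum 44
Total = 38 + 44 = 82.
Check digit = (10 − (82 mod 10)) mod 10 = 8.

8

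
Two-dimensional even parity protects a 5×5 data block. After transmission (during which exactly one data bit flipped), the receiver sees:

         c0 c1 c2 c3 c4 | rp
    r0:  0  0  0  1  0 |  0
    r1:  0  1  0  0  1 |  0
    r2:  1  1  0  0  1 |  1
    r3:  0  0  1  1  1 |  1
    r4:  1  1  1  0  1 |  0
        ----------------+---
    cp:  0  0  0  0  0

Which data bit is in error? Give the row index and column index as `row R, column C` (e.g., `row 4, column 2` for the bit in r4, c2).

Recompute each row's even parity and compare to rp:
  r0: data parity 1, sent rp 0 → mismatch
  r1: data parity 0, sent rp 0 → ok
  r2: data parity 1, sent rp 1 → ok
  r3: data parity 1, sent rp 1 → ok
  r4: data parity 0, sent rp 0 → ok
Recompute each column's even parity and compare to cp:
  c0: data parity 0, sent cp 0 → ok
  c1: data parity 1, sent cp 0 → mismatch
  c2: data parity 0, sent cp 0 → ok
  c3: data parity 0, sent cp 0 → ok
  c4: data parity 0, sent cp 0 → ok
Exactly one row (r0) and one column (c1) fail → the flipped bit is at their intersection.

row 0, column 1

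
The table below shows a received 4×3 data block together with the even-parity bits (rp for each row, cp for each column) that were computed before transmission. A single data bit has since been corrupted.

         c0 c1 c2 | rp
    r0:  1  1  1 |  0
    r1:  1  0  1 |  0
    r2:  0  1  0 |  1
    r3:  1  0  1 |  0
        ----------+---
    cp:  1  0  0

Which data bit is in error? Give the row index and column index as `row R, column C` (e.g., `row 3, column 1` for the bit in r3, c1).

row 0, column 2

Recompute each row's even parity and compare to rp:
  r0: data parity 1, sent rp 0 → mismatch
  r1: data parity 0, sent rp 0 → ok
  r2: data parity 1, sent rp 1 → ok
  r3: data parity 0, sent rp 0 → ok
Recompute each column's even parity and compare to cp:
  c0: data parity 1, sent cp 1 → ok
  c1: data parity 0, sent cp 0 → ok
  c2: data parity 1, sent cp 0 → mismatch
Exactly one row (r0) and one column (c2) fail → the flipped bit is at their intersection.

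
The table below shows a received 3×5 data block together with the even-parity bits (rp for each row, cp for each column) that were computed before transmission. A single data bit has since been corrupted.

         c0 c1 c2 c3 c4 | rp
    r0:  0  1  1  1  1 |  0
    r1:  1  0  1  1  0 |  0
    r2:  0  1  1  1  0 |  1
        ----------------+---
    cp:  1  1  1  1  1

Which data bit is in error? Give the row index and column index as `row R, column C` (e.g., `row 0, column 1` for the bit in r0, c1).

row 1, column 1

Recompute each row's even parity and compare to rp:
  r0: data parity 0, sent rp 0 → ok
  r1: data parity 1, sent rp 0 → mismatch
  r2: data parity 1, sent rp 1 → ok
Recompute each column's even parity and compare to cp:
  c0: data parity 1, sent cp 1 → ok
  c1: data parity 0, sent cp 1 → mismatch
  c2: data parity 1, sent cp 1 → ok
  c3: data parity 1, sent cp 1 → ok
  c4: data parity 1, sent cp 1 → ok
Exactly one row (r1) and one column (c1) fail → the flipped bit is at their intersection.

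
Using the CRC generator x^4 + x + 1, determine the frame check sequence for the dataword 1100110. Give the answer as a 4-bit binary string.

Append 4 zeros: 11001100000. Divide by 10011 (XOR where the leading bit is 1):
  pos 0: 11001 XOR 10011 = 01010
  pos 1: 10101 XOR 10011 = 00110
  pos 3: 11000 XOR 10011 = 01011
  pos 4: 10110 XOR 10011 = 00101
  pos 6: 10100 XOR 10011 = 00111
Remainder (last 4 bits) = 0111. This is the CRC / FCS.

0111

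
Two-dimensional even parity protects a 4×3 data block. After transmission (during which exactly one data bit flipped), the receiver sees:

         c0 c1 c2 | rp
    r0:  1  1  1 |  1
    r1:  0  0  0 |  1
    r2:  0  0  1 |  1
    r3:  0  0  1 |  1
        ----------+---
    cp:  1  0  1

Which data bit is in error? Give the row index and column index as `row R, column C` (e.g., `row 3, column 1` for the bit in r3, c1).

row 1, column 1

Recompute each row's even parity and compare to rp:
  r0: data parity 1, sent rp 1 → ok
  r1: data parity 0, sent rp 1 → mismatch
  r2: data parity 1, sent rp 1 → ok
  r3: data parity 1, sent rp 1 → ok
Recompute each column's even parity and compare to cp:
  c0: data parity 1, sent cp 1 → ok
  c1: data parity 1, sent cp 0 → mismatch
  c2: data parity 1, sent cp 1 → ok
Exactly one row (r1) and one column (c1) fail → the flipped bit is at their intersection.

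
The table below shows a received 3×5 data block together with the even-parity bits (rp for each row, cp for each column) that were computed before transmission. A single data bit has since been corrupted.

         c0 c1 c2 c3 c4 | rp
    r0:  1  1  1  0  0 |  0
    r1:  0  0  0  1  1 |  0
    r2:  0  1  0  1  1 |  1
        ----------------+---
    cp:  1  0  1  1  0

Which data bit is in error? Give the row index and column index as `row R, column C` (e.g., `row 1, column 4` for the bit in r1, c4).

Recompute each row's even parity and compare to rp:
  r0: data parity 1, sent rp 0 → mismatch
  r1: data parity 0, sent rp 0 → ok
  r2: data parity 1, sent rp 1 → ok
Recompute each column's even parity and compare to cp:
  c0: data parity 1, sent cp 1 → ok
  c1: data parity 0, sent cp 0 → ok
  c2: data parity 1, sent cp 1 → ok
  c3: data parity 0, sent cp 1 → mismatch
  c4: data parity 0, sent cp 0 → ok
Exactly one row (r0) and one column (c3) fail → the flipped bit is at their intersection.

row 0, column 3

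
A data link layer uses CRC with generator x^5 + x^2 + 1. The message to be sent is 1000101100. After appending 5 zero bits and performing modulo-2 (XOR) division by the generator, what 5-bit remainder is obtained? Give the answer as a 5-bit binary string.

10101

Append 5 zeros: 100010110000000. Divide by 100101 (XOR where the leading bit is 1):
  pos 0: 100010 XOR 100101 = 000111
  pos 3: 111110 XOR 100101 = 011011
  pos 4: 110110 XOR 100101 = 010011
  pos 5: 100110 XOR 100101 = 000011
  pos 9: 110000 XOR 100101 = 010101
Remainder (last 5 bits) = 10101. This is the CRC / FCS.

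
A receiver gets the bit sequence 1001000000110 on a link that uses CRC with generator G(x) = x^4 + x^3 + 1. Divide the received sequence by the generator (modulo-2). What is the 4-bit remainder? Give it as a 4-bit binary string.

0000

Modulo-2 division of 1001000000110 by 11001:
  pos 0: 10010 XOR 11001 = 01011
  pos 1: 10110 XOR 11001 = 01111
  pos 2: 11110 XOR 11001 = 00111
  pos 4: 11100 XOR 11001 = 00101
  pos 6: 10101 XOR 11001 = 01100
  pos 7: 11001 XOR 11001 = 00000
Remainder = 0000 (zero — the frame passes the CRC check).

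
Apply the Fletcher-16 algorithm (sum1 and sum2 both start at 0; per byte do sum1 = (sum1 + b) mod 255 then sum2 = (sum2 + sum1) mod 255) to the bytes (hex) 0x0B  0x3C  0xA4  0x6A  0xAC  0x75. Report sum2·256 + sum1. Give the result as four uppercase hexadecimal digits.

Running sums (mod 255):
  after byte 0 (0x0B): sum1=11, sum2=11
  after byte 1 (0x3C): sum1=71, sum2=82
  after byte 2 (0xA4): sum1=235, sum2=62
  after byte 3 (0x6A): sum1=86, sum2=148
  after byte 4 (0xAC): sum1=3, sum2=151
  after byte 5 (0x75): sum1=120, sum2=16
Checksum = sum2·256 + sum1 = 16·256 + 120 = 4216 = 0x1078.

1078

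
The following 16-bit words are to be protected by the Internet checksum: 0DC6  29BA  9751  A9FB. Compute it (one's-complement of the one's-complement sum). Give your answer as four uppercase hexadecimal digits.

One's-complement addition (fold any carry out of bit 15 back into bit 0):
  0x0DC6 + 0x29BA = 0x03780
  0x3780 + 0x9751 = 0x0CED1
  0xCED1 + 0xA9FB = 0x178CC → wrap carry → 0x78CD
One's-complement sum = 0x78CD.
Checksum = ~0x78CD & 0xFFFF = 0x8732.

8732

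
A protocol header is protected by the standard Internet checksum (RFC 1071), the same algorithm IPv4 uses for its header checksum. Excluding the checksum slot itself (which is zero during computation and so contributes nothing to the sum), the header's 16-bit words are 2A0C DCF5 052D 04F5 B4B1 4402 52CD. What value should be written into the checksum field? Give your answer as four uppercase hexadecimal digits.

A35A

One's-complement addition (fold any carry out of bit 15 back into bit 0):
  0x2A0C + 0xDCF5 = 0x10701 → wrap carry → 0x0702
  0x0702 + 0x052D = 0x00C2F
  0x0C2F + 0x04F5 = 0x01124
  0x1124 + 0xB4B1 = 0x0C5D5
  0xC5D5 + 0x4402 = 0x109D7 → wrap carry → 0x09D8
  0x09D8 + 0x52CD = 0x05CA5
One's-complement sum = 0x5CA5.
Checksum = ~0x5CA5 & 0xFFFF = 0xA35A.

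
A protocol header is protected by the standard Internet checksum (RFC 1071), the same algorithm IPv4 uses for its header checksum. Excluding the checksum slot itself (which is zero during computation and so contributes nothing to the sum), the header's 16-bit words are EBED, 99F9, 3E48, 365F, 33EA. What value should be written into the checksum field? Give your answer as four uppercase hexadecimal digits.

D186

One's-complement addition (fold any carry out of bit 15 back into bit 0):
  0xEBED + 0x99F9 = 0x185E6 → wrap carry → 0x85E7
  0x85E7 + 0x3E48 = 0x0C42F
  0xC42F + 0x365F = 0x0FA8E
  0xFA8E + 0x33EA = 0x12E78 → wrap carry → 0x2E79
One's-complement sum = 0x2E79.
Checksum = ~0x2E79 & 0xFFFF = 0xD186.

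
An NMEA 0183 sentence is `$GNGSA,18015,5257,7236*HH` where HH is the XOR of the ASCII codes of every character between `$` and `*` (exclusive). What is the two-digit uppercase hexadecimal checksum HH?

48

XOR the ASCII codes of the payload characters:
  'G' = 0x47 → acc = 0x47
  'N' = 0x4E → acc = 0x09
  'G' = 0x47 → acc = 0x4E
  'S' = 0x53 → acc = 0x1D
  'A' = 0x41 → acc = 0x5C
  ',' = 0x2C → acc = 0x70
  '1' = 0x31 → acc = 0x41
  '8' = 0x38 → acc = 0x79
  '0' = 0x30 → acc = 0x49
  '1' = 0x31 → acc = 0x78
  '5' = 0x35 → acc = 0x4D
  ',' = 0x2C → acc = 0x61
  '5' = 0x35 → acc = 0x54
  '2' = 0x32 → acc = 0x66
  '5' = 0x35 → acc = 0x53
  '7' = 0x37 → acc = 0x64
  ',' = 0x2C → acc = 0x48
  '7' = 0x37 → acc = 0x7F
  '2' = 0x32 → acc = 0x4D
  '3' = 0x33 → acc = 0x7E
  '6' = 0x36 → acc = 0x48
Checksum = 0x48.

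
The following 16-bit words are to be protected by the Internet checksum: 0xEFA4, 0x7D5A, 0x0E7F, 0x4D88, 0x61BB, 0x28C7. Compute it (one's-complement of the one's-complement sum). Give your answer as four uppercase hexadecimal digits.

AC76

One's-complement addition (fold any carry out of bit 15 back into bit 0):
  0xEFA4 + 0x7D5A = 0x16CFE → wrap carry → 0x6CFF
  0x6CFF + 0x0E7F = 0x07B7E
  0x7B7E + 0x4D88 = 0x0C906
  0xC906 + 0x61BB = 0x12AC1 → wrap carry → 0x2AC2
  0x2AC2 + 0x28C7 = 0x05389
One's-complement sum = 0x5389.
Checksum = ~0x5389 & 0xFFFF = 0xAC76.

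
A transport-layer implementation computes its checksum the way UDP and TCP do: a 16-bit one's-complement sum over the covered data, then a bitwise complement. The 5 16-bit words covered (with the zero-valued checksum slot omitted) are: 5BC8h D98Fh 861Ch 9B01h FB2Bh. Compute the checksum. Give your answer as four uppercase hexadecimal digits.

AE5D

One's-complement addition (fold any carry out of bit 15 back into bit 0):
  0x5BC8 + 0xD98F = 0x13557 → wrap carry → 0x3558
  0x3558 + 0x861C = 0x0BB74
  0xBB74 + 0x9B01 = 0x15675 → wrap carry → 0x5676
  0x5676 + 0xFB2B = 0x151A1 → wrap carry → 0x51A2
One's-complement sum = 0x51A2.
Checksum = ~0x51A2 & 0xFFFF = 0xAE5D.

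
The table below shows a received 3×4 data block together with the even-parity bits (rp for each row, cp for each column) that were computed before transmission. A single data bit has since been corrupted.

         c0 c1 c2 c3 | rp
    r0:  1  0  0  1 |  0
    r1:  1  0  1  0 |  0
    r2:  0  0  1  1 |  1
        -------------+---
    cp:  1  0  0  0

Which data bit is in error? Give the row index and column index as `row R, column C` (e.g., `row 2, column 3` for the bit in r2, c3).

row 2, column 0

Recompute each row's even parity and compare to rp:
  r0: data parity 0, sent rp 0 → ok
  r1: data parity 0, sent rp 0 → ok
  r2: data parity 0, sent rp 1 → mismatch
Recompute each column's even parity and compare to cp:
  c0: data parity 0, sent cp 1 → mismatch
  c1: data parity 0, sent cp 0 → ok
  c2: data parity 0, sent cp 0 → ok
  c3: data parity 0, sent cp 0 → ok
Exactly one row (r2) and one column (c0) fail → the flipped bit is at their intersection.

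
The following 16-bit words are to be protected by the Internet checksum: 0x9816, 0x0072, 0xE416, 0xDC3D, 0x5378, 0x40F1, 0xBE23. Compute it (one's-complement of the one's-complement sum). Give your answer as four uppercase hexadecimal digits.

5495

One's-complement addition (fold any carry out of bit 15 back into bit 0):
  0x9816 + 0x0072 = 0x09888
  0x9888 + 0xE416 = 0x17C9E → wrap carry → 0x7C9F
  0x7C9F + 0xDC3D = 0x158DC → wrap carry → 0x58DD
  0x58DD + 0x5378 = 0x0AC55
  0xAC55 + 0x40F1 = 0x0ED46
  0xED46 + 0xBE23 = 0x1AB69 → wrap carry → 0xAB6A
One's-complement sum = 0xAB6A.
Checksum = ~0xAB6A & 0xFFFF = 0x5495.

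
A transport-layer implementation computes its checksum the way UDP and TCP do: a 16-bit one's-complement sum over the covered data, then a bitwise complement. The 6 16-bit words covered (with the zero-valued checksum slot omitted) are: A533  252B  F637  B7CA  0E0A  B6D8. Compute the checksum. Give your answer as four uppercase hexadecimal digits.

C2BB

One's-complement addition (fold any carry out of bit 15 back into bit 0):
  0xA533 + 0x252B = 0x0CA5E
  0xCA5E + 0xF637 = 0x1C095 → wrap carry → 0xC096
  0xC096 + 0xB7CA = 0x17860 → wrap carry → 0x7861
  0x7861 + 0x0E0A = 0x0866B
  0x866B + 0xB6D8 = 0x13D43 → wrap carry → 0x3D44
One's-complement sum = 0x3D44.
Checksum = ~0x3D44 & 0xFFFF = 0xC2BB.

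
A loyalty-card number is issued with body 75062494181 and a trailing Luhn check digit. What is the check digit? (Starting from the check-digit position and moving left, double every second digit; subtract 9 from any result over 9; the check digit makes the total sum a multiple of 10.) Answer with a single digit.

Partial digits right→left: 1 8 1 4 9 4 2 6 0 5 7
Double every second digit counting from the check-digit position (so the 1st, 3rd, 5th, ... of the partial from the right).
  doubled (with −9 where >9): 2 2 9 4 0 5 → sum 22
  kept as-is: 8 4 4 6 5 → sum 27
Total = 22 + 27 = 49.
Check digit = (10 − (49 mod 10)) mod 10 = 1.

1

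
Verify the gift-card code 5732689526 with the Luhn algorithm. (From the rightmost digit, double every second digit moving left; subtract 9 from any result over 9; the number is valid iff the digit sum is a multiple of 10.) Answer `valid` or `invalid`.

From the right, keep odd positions and double even positions (subtract 9 from any doubled value over 9):
  doubled (positions 2,4,...): 4 9 3 6 1 → sum 23
  kept (positions 1,3,...): 6 5 8 2 7 → sum 28
Total = 51.
51 mod 10 = 1, so the number is invalid.

invalid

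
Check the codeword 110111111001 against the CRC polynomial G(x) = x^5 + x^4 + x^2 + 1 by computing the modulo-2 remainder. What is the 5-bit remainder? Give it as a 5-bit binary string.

Modulo-2 division of 110111111001 by 110101:
  pos 0: 110111 XOR 110101 = 000010
  pos 4: 101110 XOR 110101 = 011011
  pos 5: 110110 XOR 110101 = 000011
Remainder = 00111 (nonzero — an error is detected).

00111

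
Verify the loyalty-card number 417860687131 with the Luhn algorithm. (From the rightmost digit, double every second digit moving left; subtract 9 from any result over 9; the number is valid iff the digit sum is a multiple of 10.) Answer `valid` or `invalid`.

invalid

From the right, keep odd positions and double even positions (subtract 9 from any doubled value over 9):
  doubled (positions 2,4,...): 6 5 3 3 5 8 → sum 30
  kept (positions 1,3,...): 1 1 8 0 8 1 → sum 19
Total = 49.
49 mod 10 = 9, so the number is invalid.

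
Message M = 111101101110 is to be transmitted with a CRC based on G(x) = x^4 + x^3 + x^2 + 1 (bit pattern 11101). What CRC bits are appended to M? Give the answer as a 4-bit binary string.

1110

Append 4 zeros: 1111011011100000. Divide by 11101 (XOR where the leading bit is 1):
  pos 0: 11110 XOR 11101 = 00011
  pos 3: 11110 XOR 11101 = 00011
  pos 6: 11111 XOR 11101 = 00010
  pos 9: 10000 XOR 11101 = 01101
  pos 10: 11010 XOR 11101 = 00111
Remainder (last 4 bits) = 1110. This is the CRC / FCS.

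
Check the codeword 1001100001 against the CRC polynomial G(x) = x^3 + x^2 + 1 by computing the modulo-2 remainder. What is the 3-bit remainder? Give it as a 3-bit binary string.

000

Modulo-2 division of 1001100001 by 1101:
  pos 0: 1001 XOR 1101 = 0100
  pos 1: 1001 XOR 1101 = 0100
  pos 2: 1000 XOR 1101 = 0101
  pos 3: 1010 XOR 1101 = 0111
  pos 4: 1110 XOR 1101 = 0011
  pos 6: 1101 XOR 1101 = 0000
Remainder = 000 (zero — the frame passes the CRC check).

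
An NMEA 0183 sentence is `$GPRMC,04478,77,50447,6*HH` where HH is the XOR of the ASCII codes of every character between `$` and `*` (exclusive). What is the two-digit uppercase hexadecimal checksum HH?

XOR the ASCII codes of the payload characters:
  'G' = 0x47 → acc = 0x47
  'P' = 0x50 → acc = 0x17
  'R' = 0x52 → acc = 0x45
  'M' = 0x4D → acc = 0x08
  'C' = 0x43 → acc = 0x4B
  ',' = 0x2C → acc = 0x67
  '0' = 0x30 → acc = 0x57
  '4' = 0x34 → acc = 0x63
  '4' = 0x34 → acc = 0x57
  '7' = 0x37 → acc = 0x60
  '8' = 0x38 → acc = 0x58
  ',' = 0x2C → acc = 0x74
  '7' = 0x37 → acc = 0x43
  '7' = 0x37 → acc = 0x74
  ',' = 0x2C → acc = 0x58
  '5' = 0x35 → acc = 0x6D
  '0' = 0x30 → acc = 0x5D
  '4' = 0x34 → acc = 0x69
  '4' = 0x34 → acc = 0x5D
  '7' = 0x37 → acc = 0x6A
  ',' = 0x2C → acc = 0x46
  '6' = 0x36 → acc = 0x70
Checksum = 0x70.

70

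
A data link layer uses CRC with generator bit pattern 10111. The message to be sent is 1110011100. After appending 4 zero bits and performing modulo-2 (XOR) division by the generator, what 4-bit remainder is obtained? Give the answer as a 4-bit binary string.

1010

Append 4 zeros: 11100111000000. Divide by 10111 (XOR where the leading bit is 1):
  pos 0: 11100 XOR 10111 = 01011
  pos 1: 10111 XOR 10111 = 00000
  pos 6: 11000 XOR 10111 = 01111
  pos 7: 11110 XOR 10111 = 01001
  pos 8: 10010 XOR 10111 = 00101
Remainder (last 4 bits) = 1010. This is the CRC / FCS.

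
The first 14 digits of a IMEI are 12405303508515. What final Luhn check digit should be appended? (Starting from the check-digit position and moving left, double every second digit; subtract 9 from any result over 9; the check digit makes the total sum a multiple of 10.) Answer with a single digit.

8

Partial digits right→left: 5 1 5 8 0 5 3 0 3 5 0 4 2 1
Double every second digit counting from the check-digit position (so the 1st, 3rd, 5th, ... of the partial from the right).
  doubled (with −9 where >9): 1 1 0 6 6 0 4 → sum 18
  kept as-is: 1 8 5 0 5 4 1 → sum 24
Total = 18 + 24 = 42.
Check digit = (10 − (42 mod 10)) mod 10 = 8.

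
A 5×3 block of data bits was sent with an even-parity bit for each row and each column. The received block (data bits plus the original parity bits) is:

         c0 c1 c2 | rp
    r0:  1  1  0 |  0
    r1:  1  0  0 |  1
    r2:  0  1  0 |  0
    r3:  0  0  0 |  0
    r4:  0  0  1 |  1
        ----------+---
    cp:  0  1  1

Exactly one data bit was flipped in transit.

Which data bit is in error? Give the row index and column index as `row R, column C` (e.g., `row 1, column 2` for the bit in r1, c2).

row 2, column 1

Recompute each row's even parity and compare to rp:
  r0: data parity 0, sent rp 0 → ok
  r1: data parity 1, sent rp 1 → ok
  r2: data parity 1, sent rp 0 → mismatch
  r3: data parity 0, sent rp 0 → ok
  r4: data parity 1, sent rp 1 → ok
Recompute each column's even parity and compare to cp:
  c0: data parity 0, sent cp 0 → ok
  c1: data parity 0, sent cp 1 → mismatch
  c2: data parity 1, sent cp 1 → ok
Exactly one row (r2) and one column (c1) fail → the flipped bit is at their intersection.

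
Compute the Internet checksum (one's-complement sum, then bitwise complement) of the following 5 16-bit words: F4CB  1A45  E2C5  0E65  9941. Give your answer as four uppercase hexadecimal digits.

One's-complement addition (fold any carry out of bit 15 back into bit 0):
  0xF4CB + 0x1A45 = 0x10F10 → wrap carry → 0x0F11
  0x0F11 + 0xE2C5 = 0x0F1D6
  0xF1D6 + 0x0E65 = 0x1003B → wrap carry → 0x003C
  0x003C + 0x9941 = 0x0997D
One's-complement sum = 0x997D.
Checksum = ~0x997D & 0xFFFF = 0x6682.

6682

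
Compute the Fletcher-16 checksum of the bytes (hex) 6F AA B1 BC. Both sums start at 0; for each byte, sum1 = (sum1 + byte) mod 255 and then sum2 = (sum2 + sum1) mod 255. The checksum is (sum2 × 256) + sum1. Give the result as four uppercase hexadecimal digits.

Running sums (mod 255):
  after byte 0 (6F): sum1=111, sum2=111
  after byte 1 (AA): sum1=26, sum2=137
  after byte 2 (B1): sum1=203, sum2=85
  after byte 3 (BC): sum1=136, sum2=221
Checksum = sum2·256 + sum1 = 221·256 + 136 = 56712 = 0xDD88.

DD88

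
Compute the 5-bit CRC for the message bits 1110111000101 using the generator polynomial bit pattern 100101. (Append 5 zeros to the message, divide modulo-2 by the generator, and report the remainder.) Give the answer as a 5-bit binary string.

10011

Append 5 zeros: 111011100010100000. Divide by 100101 (XOR where the leading bit is 1):
  pos 0: 111011 XOR 100101 = 011110
  pos 1: 111101 XOR 100101 = 011000
  pos 2: 110000 XOR 100101 = 010101
  pos 3: 101010 XOR 100101 = 001111
  pos 5: 111101 XOR 100101 = 011000
  pos 6: 110000 XOR 100101 = 010101
  pos 7: 101011 XOR 100101 = 001110
  pos 9: 111000 XOR 100101 = 011101
  pos 10: 111010 XOR 100101 = 011111
  pos 11: 111110 XOR 100101 = 011011
  pos 12: 110110 XOR 100101 = 010011
Remainder (last 5 bits) = 10011. This is the CRC / FCS.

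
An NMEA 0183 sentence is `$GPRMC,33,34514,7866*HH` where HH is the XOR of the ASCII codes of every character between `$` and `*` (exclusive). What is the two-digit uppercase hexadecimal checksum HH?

XOR the ASCII codes of the payload characters:
  'G' = 0x47 → acc = 0x47
  'P' = 0x50 → acc = 0x17
  'R' = 0x52 → acc = 0x45
  'M' = 0x4D → acc = 0x08
  'C' = 0x43 → acc = 0x4B
  ',' = 0x2C → acc = 0x67
  '3' = 0x33 → acc = 0x54
  '3' = 0x33 → acc = 0x67
  ',' = 0x2C → acc = 0x4B
  '3' = 0x33 → acc = 0x78
  '4' = 0x34 → acc = 0x4C
  '5' = 0x35 → acc = 0x79
  '1' = 0x31 → acc = 0x48
  '4' = 0x34 → acc = 0x7C
  ',' = 0x2C → acc = 0x50
  '7' = 0x37 → acc = 0x67
  '8' = 0x38 → acc = 0x5F
  '6' = 0x36 → acc = 0x69
  '6' = 0x36 → acc = 0x5F
Checksum = 0x5F.

5F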